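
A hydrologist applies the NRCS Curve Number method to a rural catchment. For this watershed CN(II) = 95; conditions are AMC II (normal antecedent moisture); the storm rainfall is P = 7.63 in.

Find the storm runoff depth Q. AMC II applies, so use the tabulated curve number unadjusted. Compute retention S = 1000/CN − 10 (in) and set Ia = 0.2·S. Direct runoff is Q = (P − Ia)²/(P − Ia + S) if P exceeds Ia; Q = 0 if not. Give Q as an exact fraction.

Q = 204404209/29064300 in ≈ 7.033 in

CN(II) = 95; AMC II needs no correction.
Retention S: 1000/CN − 10 with CN=95.000 → S = 10/19 ≈ 0.526 in
Initial abstraction Ia = S/5 = (10/19)/5 = 2/19 ≈ 0.105 in
P − Ia = 7.630 − 0.105 = 14297/1900 ≈ 7.525 in (> 0, runoff occurs)
Q: (14297/1900)² ÷ (15297/1900) = 204404209/29064300 in (≈ 7.033 in)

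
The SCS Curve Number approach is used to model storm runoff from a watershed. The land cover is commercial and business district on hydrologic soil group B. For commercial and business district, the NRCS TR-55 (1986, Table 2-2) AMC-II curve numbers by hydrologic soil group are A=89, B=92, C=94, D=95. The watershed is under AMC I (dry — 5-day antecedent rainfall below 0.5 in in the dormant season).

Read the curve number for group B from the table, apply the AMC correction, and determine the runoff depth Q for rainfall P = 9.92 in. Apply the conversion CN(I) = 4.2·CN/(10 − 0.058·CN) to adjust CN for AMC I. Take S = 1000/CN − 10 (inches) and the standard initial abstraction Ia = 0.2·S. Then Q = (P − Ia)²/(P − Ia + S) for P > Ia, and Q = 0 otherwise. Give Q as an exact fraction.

Q = 1646920832/210986475 in ≈ 7.806 in

NRCS table: commercial and business district, soil group B → CN(II) = 92
Dry (AMC I): CN(I) = 4.2·92/(10 − 0.058·92) = (1932/5)/(583/125) = 48300/583 ≈ 82.847
Max retention: S = 1000/(48300/583) − 10 = 1000/483 in (≈ 2.070 in)
Initial abstraction Ia = S/5 = (1000/483)/5 = 200/483 ≈ 0.414 in
Since P=9.920 > Ia=0.414: effective rainfall P−Ia = 114784/12075 in
Runoff Q = (P−Ia)²/(P−Ia+S) = (9.506)²/(9.506+2.070) = 1646920832/210986475 ≈ 7.806 in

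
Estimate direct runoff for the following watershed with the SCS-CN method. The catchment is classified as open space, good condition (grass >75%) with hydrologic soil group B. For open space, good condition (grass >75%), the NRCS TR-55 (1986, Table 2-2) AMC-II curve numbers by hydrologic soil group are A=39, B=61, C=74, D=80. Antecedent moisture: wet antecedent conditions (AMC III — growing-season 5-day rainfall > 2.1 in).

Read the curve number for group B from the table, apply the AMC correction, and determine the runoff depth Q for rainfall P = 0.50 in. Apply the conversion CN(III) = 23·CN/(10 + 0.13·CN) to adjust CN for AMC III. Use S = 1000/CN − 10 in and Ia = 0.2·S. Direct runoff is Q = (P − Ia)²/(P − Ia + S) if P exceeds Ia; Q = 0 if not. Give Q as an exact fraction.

NRCS table: open space, good condition (grass >75%), soil group B → CN(II) = 61
Adjust CN=61 to AMC III: 23·61/(10 + 0.13·61) → 1403 ÷ (1793/100) = 140300/1793 ≈ 78.249
Retention S: 1000/CN − 10 with CN=78.249 → S = 3900/1403 ≈ 2.780 in
Initial abstraction Ia = S/5 = (3900/1403)/5 = 780/1403 ≈ 0.556 in
P = 0.500 ≤ Ia = 0.556 in: entire storm abstracted, Q = 0.

Q = 0 in ≈ 0.000 in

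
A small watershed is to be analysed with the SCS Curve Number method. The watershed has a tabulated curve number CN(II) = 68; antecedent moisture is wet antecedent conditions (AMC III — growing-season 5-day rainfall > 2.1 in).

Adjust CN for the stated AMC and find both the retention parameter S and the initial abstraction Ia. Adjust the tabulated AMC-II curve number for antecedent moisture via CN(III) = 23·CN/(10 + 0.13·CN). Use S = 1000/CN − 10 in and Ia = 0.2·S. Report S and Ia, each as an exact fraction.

Wet (AMC III): CN(III) = 23·68/(10 + 0.13·68) = 1564/(471/25) = 39100/471 ≈ 83.015
S = 1000/(39100/471) − 10 = 800/391 in ≈ 2.046 in
Ia = 0.2·(800/391) = 160/391 in ≈ 0.409 in

S = 800/391 in ≈ 2.046 in; Ia = 160/391 in ≈ 0.409 in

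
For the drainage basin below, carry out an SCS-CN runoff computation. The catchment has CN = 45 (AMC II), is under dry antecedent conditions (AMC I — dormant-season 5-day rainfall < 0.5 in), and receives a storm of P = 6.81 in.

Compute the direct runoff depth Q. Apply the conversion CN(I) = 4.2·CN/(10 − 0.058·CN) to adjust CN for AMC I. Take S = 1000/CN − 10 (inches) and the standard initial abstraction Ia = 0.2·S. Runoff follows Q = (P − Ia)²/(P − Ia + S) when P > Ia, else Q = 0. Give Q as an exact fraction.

Adjust CN=45 to AMC I: 4.2·45/(10 − 0.058·45) → 189 ÷ (739/100) = 18900/739 ≈ 25.575
Retention S: 1000/CN − 10 with CN=25.575 → S = 5500/189 ≈ 29.101 in
Ia = 0.2·(5500/189) = 1100/189 in ≈ 5.820 in
P − Ia = 6.810 − 5.820 = 18709/18900 ≈ 0.990 in (> 0, runoff occurs)
Q = (18709/18900)²/((18709/18900) + 5500/189) = (350026681/357210000)/(568709/18900) = 350026681/10748600100 in ≈ 0.033 in

Q = 350026681/10748600100 in ≈ 0.033 in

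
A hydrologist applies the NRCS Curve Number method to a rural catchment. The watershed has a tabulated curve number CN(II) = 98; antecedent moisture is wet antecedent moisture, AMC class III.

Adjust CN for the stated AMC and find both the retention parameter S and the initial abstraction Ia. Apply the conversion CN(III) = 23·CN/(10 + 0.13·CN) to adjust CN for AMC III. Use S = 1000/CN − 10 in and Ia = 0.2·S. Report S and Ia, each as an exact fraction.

Wet (AMC III): CN(III) = 23·98/(10 + 0.13·98) = 2254/(1137/50) = 112700/1137 ≈ 99.120
S = 1000/(112700/1137) − 10 = 100/1127 in ≈ 0.089 in
Ia = 0.2·(100/1127) = 20/1127 in ≈ 0.018 in

S = 100/1127 in ≈ 0.089 in; Ia = 20/1127 in ≈ 0.018 in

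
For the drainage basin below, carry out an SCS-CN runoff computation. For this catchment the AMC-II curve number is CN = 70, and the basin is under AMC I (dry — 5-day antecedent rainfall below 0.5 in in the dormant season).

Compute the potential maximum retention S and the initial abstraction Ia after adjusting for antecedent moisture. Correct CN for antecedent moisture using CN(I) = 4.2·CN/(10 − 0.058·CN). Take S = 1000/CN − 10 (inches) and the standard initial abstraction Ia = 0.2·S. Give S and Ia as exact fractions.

CN(I) from CN(II)=70: (4.2·70)/(10 − 0.058·70) = 4900/99 ≈ 49.495
Retention S: 1000/CN − 10 with CN=49.495 → S = 500/49 ≈ 10.204 in
Initial abstraction Ia = S/5 = (500/49)/5 = 100/49 ≈ 2.041 in

S = 500/49 in ≈ 10.204 in; Ia = 100/49 in ≈ 2.041 in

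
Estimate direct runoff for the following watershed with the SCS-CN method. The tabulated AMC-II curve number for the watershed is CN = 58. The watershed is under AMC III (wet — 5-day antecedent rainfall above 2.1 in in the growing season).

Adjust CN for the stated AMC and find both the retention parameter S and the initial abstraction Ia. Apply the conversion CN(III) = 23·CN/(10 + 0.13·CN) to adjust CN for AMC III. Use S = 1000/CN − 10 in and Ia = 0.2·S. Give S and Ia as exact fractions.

S = 2100/667 in ≈ 3.148 in; Ia = 420/667 in ≈ 0.630 in

CN(III) from CN(II)=58: (23·58)/(10 + 0.13·58) = 66700/877 ≈ 76.055
Retention S: 1000/CN − 10 with CN=76.055 → S = 2100/667 ≈ 3.148 in
Ia = 0.2·(2100/667) = 420/667 in ≈ 0.630 in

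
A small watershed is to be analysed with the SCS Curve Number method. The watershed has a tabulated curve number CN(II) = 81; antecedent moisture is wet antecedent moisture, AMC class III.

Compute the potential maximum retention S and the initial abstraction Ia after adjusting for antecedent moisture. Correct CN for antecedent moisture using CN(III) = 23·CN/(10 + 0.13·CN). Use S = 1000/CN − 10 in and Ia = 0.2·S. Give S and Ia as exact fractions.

S = 1900/1863 in ≈ 1.020 in; Ia = 380/1863 in ≈ 0.204 in

CN(III) from CN(II)=81: (23·81)/(10 + 0.13·81) = 186300/2053 ≈ 90.745
S = 1000/(186300/2053) − 10 = 1900/1863 in ≈ 1.020 in
Ia = 0.2S: 0.2·1.020 = 0.204 in (exactly 380/1863)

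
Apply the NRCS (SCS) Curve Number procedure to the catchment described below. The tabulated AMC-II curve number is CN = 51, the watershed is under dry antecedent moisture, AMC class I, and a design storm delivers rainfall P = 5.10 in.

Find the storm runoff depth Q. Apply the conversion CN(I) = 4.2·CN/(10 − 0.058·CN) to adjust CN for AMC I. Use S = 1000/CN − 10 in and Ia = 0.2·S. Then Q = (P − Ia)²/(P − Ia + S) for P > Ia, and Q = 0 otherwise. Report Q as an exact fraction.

CN(I) from CN(II)=51: (4.2·51)/(10 − 0.058·51) = 15300/503 ≈ 30.417
S = 1000/(15300/503) − 10 = 3500/153 in ≈ 22.876 in
Initial abstraction Ia = S/5 = (3500/153)/5 = 700/153 ≈ 4.575 in
P − Ia = 5.100 − 4.575 = 803/1530 ≈ 0.525 in (> 0, runoff occurs)
Q: (803/1530)² ÷ (35803/1530) = 644809/54778590 in (≈ 0.012 in)

Q = 644809/54778590 in ≈ 0.012 in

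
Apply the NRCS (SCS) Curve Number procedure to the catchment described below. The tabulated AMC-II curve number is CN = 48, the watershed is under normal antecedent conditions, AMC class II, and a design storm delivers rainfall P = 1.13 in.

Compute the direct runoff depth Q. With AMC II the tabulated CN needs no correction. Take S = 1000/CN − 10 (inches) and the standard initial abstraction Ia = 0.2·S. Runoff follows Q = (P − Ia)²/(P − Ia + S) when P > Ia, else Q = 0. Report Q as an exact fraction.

Q = 0 in ≈ 0.000 in

CN(II) = 48; AMC II needs no correction.
Retention S: 1000/CN − 10 with CN=48.000 → S = 65/6 ≈ 10.833 in
Initial abstraction Ia = S/5 = (65/6)/5 = 13/6 ≈ 2.167 in
P = 1.130 ≤ Ia = 2.167 in: entire storm abstracted, Q = 0.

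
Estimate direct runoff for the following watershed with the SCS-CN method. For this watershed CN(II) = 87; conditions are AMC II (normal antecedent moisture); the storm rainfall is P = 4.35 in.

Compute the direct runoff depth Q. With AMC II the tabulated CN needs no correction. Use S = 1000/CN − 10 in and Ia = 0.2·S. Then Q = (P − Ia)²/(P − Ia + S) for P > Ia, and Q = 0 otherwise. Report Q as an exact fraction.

Q = 49688401/16789260 in ≈ 2.960 in

AMC II — tabulated CN = 87 applies directly.
Max retention: S = 1000/87 − 10 = 130/87 in (≈ 1.494 in)
Ia = 0.2·(130/87) = 26/87 in ≈ 0.299 in
P − Ia = 4.350 − 0.299 = 7049/1740 ≈ 4.051 in (> 0, runoff occurs)
Runoff Q = (P−Ia)²/(P−Ia+S) = (4.051)²/(4.051+1.494) = 49688401/16789260 ≈ 2.960 in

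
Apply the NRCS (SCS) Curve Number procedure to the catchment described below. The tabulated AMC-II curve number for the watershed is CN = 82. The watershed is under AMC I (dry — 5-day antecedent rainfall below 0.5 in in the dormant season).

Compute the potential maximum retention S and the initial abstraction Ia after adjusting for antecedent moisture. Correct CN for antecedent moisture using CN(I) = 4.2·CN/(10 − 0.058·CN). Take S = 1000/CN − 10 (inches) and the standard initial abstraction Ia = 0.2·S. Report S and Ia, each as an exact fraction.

Adjust CN=82 to AMC I: 4.2·82/(10 − 0.058·82) → (1722/5) ÷ (1311/250) = 28700/437 ≈ 65.675
Retention S: 1000/CN − 10 with CN=65.675 → S = 1500/287 ≈ 5.226 in
Ia = 0.2·(1500/287) = 300/287 in ≈ 1.045 in

S = 1500/287 in ≈ 5.226 in; Ia = 300/287 in ≈ 1.045 in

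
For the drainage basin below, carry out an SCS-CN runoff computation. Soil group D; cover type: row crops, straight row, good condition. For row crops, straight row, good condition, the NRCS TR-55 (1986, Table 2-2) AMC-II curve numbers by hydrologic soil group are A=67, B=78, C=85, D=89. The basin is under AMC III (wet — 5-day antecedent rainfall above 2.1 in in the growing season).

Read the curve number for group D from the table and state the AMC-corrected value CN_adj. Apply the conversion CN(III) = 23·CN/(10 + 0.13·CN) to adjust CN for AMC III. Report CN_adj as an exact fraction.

NRCS table: row crops, straight row, good condition, soil group D → CN(II) = 89
CN(III) from CN(II)=89: (23·89)/(10 + 0.13·89) = 204700/2157 ≈ 94.900

CN_adj = 204700/2157 ≈ 94.900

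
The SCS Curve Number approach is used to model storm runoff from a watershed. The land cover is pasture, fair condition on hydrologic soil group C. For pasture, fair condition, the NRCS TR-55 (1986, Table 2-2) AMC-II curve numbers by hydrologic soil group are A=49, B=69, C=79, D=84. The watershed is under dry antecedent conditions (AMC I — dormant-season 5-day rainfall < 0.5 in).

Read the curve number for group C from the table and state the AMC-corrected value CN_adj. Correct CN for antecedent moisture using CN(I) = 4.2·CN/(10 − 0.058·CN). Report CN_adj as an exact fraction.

CN_adj = 7900/129 ≈ 61.240

NRCS table: pasture, fair condition, soil group C → CN(II) = 79
Dry (AMC I): CN(I) = 4.2·79/(10 − 0.058·79) = (1659/5)/(2709/500) = 7900/129 ≈ 61.240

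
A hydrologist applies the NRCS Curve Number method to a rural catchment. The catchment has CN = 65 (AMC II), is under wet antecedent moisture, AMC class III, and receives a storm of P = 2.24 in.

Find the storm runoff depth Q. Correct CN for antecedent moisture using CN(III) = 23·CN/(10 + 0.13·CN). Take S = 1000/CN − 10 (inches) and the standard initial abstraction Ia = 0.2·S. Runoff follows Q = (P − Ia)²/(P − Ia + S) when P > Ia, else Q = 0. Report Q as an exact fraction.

Q = 3132206/4103775 in ≈ 0.763 in

CN(III) from CN(II)=65: (23·65)/(10 + 0.13·65) = 29900/369 ≈ 81.030
S = 1000/(29900/369) − 10 = 700/299 in ≈ 2.341 in
Ia = 0.2S: 0.2·2.341 = 0.468 in (exactly 140/299)
Since P=2.240 > Ia=0.468: effective rainfall P−Ia = 13244/7475 in
Runoff Q = (P−Ia)²/(P−Ia+S) = (1.772)²/(1.772+2.341) = 3132206/4103775 ≈ 0.763 in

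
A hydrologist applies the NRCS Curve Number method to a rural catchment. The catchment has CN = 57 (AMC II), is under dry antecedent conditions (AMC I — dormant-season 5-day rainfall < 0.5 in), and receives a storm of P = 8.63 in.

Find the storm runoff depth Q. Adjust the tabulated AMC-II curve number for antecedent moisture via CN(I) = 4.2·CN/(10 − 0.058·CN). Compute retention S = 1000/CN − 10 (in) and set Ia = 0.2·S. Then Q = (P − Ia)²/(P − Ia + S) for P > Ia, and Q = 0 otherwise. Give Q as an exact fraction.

Q = 363622266121/329535416700 in ≈ 1.103 in

CN(I) from CN(II)=57: (4.2·57)/(10 − 0.058·57) = 119700/3347 ≈ 35.763
Retention S: 1000/CN − 10 with CN=35.763 → S = 21500/1197 ≈ 17.962 in
Ia = 0.2·(21500/1197) = 4300/1197 in ≈ 3.592 in
Since P=8.630 > Ia=3.592: effective rainfall P−Ia = 603011/119700 in
Runoff Q = (P−Ia)²/(P−Ia+S) = (5.038)²/(5.038+17.962) = 363622266121/329535416700 ≈ 1.103 in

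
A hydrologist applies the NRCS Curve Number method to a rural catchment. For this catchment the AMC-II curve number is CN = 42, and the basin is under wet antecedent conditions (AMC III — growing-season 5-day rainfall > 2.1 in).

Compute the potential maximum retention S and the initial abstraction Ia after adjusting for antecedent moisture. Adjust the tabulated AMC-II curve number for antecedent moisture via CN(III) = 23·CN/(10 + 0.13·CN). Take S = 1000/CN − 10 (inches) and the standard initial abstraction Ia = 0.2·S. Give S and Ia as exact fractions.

S = 2900/483 in ≈ 6.004 in; Ia = 580/483 in ≈ 1.201 in

Adjust CN=42 to AMC III: 23·42/(10 + 0.13·42) → 966 ÷ (773/50) = 48300/773 ≈ 62.484
Retention S: 1000/CN − 10 with CN=62.484 → S = 2900/483 ≈ 6.004 in
Ia = 0.2·(2900/483) = 580/483 in ≈ 1.201 in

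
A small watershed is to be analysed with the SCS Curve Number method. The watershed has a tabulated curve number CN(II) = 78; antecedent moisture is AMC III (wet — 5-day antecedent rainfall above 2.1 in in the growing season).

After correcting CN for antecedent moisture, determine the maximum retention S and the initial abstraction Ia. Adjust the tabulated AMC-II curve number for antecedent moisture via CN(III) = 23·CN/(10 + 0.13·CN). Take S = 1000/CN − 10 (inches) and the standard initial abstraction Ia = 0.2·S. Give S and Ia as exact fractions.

S = 1100/897 in ≈ 1.226 in; Ia = 220/897 in ≈ 0.245 in

Wet (AMC III): CN(III) = 23·78/(10 + 0.13·78) = 1794/(1007/50) = 89700/1007 ≈ 89.076
Max retention: S = 1000/(89700/1007) − 10 = 1100/897 in (≈ 1.226 in)
Initial abstraction Ia = S/5 = (1100/897)/5 = 220/897 ≈ 0.245 in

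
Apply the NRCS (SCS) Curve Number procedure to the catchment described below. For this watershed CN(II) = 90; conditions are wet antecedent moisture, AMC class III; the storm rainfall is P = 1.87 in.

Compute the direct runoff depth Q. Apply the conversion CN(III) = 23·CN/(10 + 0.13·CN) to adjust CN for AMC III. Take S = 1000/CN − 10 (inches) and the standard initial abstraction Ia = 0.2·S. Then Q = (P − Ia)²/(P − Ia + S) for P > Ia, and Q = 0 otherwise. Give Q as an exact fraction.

CN(III) from CN(II)=90: (23·90)/(10 + 0.13·90) = 20700/217 ≈ 95.392
Retention S: 1000/CN − 10 with CN=95.392 → S = 100/207 ≈ 0.483 in
Initial abstraction Ia = S/5 = (100/207)/5 = 20/207 ≈ 0.097 in
Since P=1.870 > Ia=0.097: effective rainfall P−Ia = 36709/20700 in
Q: (36709/20700)² ÷ (46709/20700) = 1347550681/966876300 in (≈ 1.394 in)

Q = 1347550681/966876300 in ≈ 1.394 in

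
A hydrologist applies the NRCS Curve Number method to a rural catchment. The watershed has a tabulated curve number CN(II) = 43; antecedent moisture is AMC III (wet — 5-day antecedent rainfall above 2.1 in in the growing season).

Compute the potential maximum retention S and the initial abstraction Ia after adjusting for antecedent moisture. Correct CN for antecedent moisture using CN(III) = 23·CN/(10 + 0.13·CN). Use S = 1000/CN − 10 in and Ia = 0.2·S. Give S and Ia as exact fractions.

S = 5700/989 in ≈ 5.763 in; Ia = 1140/989 in ≈ 1.153 in

Adjust CN=43 to AMC III: 23·43/(10 + 0.13·43) → 989 ÷ (1559/100) = 98900/1559 ≈ 63.438
S = 1000/(98900/1559) − 10 = 5700/989 in ≈ 5.763 in
Ia = 0.2·(5700/989) = 1140/989 in ≈ 1.153 in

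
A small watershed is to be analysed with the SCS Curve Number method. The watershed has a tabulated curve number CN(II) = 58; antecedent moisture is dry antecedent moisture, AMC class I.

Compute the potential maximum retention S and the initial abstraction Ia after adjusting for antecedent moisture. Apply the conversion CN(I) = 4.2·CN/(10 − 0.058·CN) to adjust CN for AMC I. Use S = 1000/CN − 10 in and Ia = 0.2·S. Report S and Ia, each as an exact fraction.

Dry (AMC I): CN(I) = 4.2·58/(10 − 0.058·58) = (1218/5)/(1659/250) = 2900/79 ≈ 36.709
Max retention: S = 1000/(2900/79) − 10 = 500/29 in (≈ 17.241 in)
Ia = 0.2S: 0.2·17.241 = 3.448 in (exactly 100/29)

S = 500/29 in ≈ 17.241 in; Ia = 100/29 in ≈ 3.448 in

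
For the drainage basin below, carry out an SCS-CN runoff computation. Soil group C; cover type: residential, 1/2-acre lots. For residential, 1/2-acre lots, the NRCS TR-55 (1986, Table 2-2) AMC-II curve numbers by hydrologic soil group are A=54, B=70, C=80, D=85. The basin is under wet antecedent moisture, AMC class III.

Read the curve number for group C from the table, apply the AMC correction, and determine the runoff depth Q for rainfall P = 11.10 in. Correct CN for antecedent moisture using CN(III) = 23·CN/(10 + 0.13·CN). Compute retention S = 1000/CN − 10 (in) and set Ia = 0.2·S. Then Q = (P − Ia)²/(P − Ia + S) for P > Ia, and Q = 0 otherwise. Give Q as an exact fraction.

Q = 6265009/633190 in ≈ 9.894 in

NRCS table: residential, 1/2-acre lots, soil group C → CN(II) = 80
CN(III) from CN(II)=80: (23·80)/(10 + 0.13·80) = 4600/51 ≈ 90.196
S = 1000/(4600/51) − 10 = 25/23 in ≈ 1.087 in
Initial abstraction Ia = S/5 = (25/23)/5 = 5/23 ≈ 0.217 in
P − Ia = 11.100 − 0.217 = 2503/230 ≈ 10.883 in (> 0, runoff occurs)
Q = (2503/230)²/((2503/230) + 25/23) = (6265009/52900)/(2753/230) = 6265009/633190 in ≈ 9.894 in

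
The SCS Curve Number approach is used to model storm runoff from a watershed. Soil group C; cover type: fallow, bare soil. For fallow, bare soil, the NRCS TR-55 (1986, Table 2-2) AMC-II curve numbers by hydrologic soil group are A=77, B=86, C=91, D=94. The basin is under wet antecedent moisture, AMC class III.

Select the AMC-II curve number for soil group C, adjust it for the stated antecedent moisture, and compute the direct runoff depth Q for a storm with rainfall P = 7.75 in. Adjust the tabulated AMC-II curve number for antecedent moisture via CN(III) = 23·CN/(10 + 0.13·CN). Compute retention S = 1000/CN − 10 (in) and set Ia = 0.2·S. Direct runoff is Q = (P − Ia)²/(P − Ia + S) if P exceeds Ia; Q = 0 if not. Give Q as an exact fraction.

Q = 4116890569/567311836 in ≈ 7.257 in

NRCS table: fallow, bare soil, soil group C → CN(II) = 91
CN(III) from CN(II)=91: (23·91)/(10 + 0.13·91) = 209300/2183 ≈ 95.877
S = 1000/(209300/2183) − 10 = 900/2093 in ≈ 0.430 in
Ia = 0.2S: 0.2·0.430 = 0.086 in (exactly 180/2093)
Excess rainfall: 7.750 − 0.086 = 7.664 in; P > Ia so Q > 0
Runoff Q = (P−Ia)²/(P−Ia+S) = (7.664)²/(7.664+0.430) = 4116890569/567311836 ≈ 7.257 in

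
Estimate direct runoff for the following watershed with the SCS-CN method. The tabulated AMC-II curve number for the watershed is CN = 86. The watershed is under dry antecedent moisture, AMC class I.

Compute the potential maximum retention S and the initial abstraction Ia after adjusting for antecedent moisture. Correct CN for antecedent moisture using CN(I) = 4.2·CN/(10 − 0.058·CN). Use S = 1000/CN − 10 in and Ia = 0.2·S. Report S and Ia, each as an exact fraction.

Adjust CN=86 to AMC I: 4.2·86/(10 − 0.058·86) → (1806/5) ÷ (1253/250) = 12900/179 ≈ 72.067
S = 1000/(12900/179) − 10 = 500/129 in ≈ 3.876 in
Ia = 0.2S: 0.2·3.876 = 0.775 in (exactly 100/129)

S = 500/129 in ≈ 3.876 in; Ia = 100/129 in ≈ 0.775 in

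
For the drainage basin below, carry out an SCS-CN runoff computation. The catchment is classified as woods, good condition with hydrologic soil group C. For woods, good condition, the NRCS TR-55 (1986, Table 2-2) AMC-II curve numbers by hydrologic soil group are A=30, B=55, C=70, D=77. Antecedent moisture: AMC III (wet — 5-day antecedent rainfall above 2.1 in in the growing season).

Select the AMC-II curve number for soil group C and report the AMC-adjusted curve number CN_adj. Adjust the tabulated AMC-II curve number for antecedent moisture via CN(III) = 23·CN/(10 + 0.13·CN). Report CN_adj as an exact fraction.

NRCS table: woods, good condition, soil group C → CN(II) = 70
CN(III) from CN(II)=70: (23·70)/(10 + 0.13·70) = 16100/191 ≈ 84.293

CN_adj = 16100/191 ≈ 84.293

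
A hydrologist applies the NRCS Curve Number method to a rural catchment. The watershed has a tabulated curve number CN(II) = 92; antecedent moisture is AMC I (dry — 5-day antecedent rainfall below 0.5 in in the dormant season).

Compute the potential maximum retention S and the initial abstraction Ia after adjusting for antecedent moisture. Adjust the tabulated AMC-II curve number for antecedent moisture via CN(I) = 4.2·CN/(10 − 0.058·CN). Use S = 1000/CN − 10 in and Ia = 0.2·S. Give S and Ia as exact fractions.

Dry (AMC I): CN(I) = 4.2·92/(10 − 0.058·92) = (1932/5)/(583/125) = 48300/583 ≈ 82.847
S = 1000/(48300/583) − 10 = 1000/483 in ≈ 2.070 in
Ia = 0.2·(1000/483) = 200/483 in ≈ 0.414 in

S = 1000/483 in ≈ 2.070 in; Ia = 200/483 in ≈ 0.414 in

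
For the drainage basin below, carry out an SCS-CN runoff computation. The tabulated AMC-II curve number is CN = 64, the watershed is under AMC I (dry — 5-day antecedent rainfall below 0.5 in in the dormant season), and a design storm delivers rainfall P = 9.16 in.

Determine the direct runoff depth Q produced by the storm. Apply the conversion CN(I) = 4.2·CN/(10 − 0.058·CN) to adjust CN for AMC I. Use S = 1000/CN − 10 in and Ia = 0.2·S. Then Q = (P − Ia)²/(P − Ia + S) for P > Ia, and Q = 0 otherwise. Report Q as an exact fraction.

Dry (AMC I): CN(I) = 4.2·64/(10 − 0.058·64) = (1344/5)/(786/125) = 5600/131 ≈ 42.748
Retention S: 1000/CN − 10 with CN=42.748 → S = 375/28 ≈ 13.393 in
Initial abstraction Ia = S/5 = (375/28)/5 = 75/28 ≈ 2.679 in
P − Ia = 9.160 − 2.679 = 4537/700 ≈ 6.481 in (> 0, runoff occurs)
Q: (4537/700)² ÷ (3478/175) = 20584369/9738400 in (≈ 2.114 in)

Q = 20584369/9738400 in ≈ 2.114 in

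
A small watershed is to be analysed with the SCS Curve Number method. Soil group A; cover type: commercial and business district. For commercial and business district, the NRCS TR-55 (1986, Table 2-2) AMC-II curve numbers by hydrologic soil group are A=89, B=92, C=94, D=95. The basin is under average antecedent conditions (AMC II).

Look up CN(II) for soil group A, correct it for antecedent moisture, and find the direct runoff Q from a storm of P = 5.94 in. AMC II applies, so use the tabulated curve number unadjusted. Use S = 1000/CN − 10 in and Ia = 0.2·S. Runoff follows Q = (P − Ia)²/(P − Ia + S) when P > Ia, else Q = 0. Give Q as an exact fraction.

NRCS table: commercial and business district, soil group A → CN(II) = 89
CN(II) = 89; AMC II needs no correction.
S = 1000/89 − 10 = 110/89 in ≈ 1.236 in
Ia = 0.2·(110/89) = 22/89 in ≈ 0.247 in
P − Ia = 5.940 − 0.247 = 25333/4450 ≈ 5.693 in (> 0, runoff occurs)
Runoff Q = (P−Ia)²/(P−Ia+S) = (5.693)²/(5.693+1.236) = 58341899/12473350 ≈ 4.677 in

Q = 58341899/12473350 in ≈ 4.677 in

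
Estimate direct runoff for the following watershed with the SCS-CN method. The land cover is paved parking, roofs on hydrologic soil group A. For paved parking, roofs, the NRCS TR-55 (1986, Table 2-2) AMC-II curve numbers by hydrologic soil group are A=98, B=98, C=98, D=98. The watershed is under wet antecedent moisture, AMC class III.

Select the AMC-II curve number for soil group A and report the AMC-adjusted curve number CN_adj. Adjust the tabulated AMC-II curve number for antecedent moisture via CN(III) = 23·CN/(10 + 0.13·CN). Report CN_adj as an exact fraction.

CN_adj = 112700/1137 ≈ 99.120

NRCS table: paved parking, roofs, soil group A → CN(II) = 98
Wet (AMC III): CN(III) = 23·98/(10 + 0.13·98) = 2254/(1137/50) = 112700/1137 ≈ 99.120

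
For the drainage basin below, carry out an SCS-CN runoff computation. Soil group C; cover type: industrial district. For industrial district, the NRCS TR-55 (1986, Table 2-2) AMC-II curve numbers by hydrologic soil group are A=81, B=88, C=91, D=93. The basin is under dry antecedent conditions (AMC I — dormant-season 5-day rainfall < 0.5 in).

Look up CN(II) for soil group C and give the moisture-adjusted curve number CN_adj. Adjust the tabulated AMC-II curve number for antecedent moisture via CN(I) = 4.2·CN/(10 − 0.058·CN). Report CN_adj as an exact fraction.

CN_adj = 63700/787 ≈ 80.940

NRCS table: industrial district, soil group C → CN(II) = 91
CN(I) from CN(II)=91: (4.2·91)/(10 − 0.058·91) = 63700/787 ≈ 80.940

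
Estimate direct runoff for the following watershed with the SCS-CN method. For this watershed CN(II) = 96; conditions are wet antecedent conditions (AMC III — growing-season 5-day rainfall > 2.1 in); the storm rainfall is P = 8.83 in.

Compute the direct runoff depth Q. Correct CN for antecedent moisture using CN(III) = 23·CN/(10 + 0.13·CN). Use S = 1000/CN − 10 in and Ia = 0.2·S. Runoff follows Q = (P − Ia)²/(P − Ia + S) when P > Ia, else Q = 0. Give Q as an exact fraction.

Wet (AMC III): CN(III) = 23·96/(10 + 0.13·96) = 2208/(562/25) = 27600/281 ≈ 98.221
Retention S: 1000/CN − 10 with CN=98.221 → S = 25/138 ≈ 0.181 in
Ia = 0.2·(25/138) = 5/138 in ≈ 0.036 in
Excess rainfall: 8.830 − 0.036 = 8.794 in; P > Ia so Q > 0
Runoff Q = (P−Ia)²/(P−Ia+S) = (8.794)²/(8.794+0.181) = 3681698329/427296300 ≈ 8.616 in

Q = 3681698329/427296300 in ≈ 8.616 in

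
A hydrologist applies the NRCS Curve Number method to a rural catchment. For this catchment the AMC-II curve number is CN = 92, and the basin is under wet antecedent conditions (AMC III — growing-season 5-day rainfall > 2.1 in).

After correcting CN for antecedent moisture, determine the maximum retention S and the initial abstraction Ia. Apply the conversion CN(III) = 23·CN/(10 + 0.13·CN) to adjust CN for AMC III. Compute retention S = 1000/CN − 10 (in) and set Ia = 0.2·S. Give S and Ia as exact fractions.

S = 200/529 in ≈ 0.378 in; Ia = 40/529 in ≈ 0.076 in

Adjust CN=92 to AMC III: 23·92/(10 + 0.13·92) → 2116 ÷ (549/25) = 52900/549 ≈ 96.357
Max retention: S = 1000/(52900/549) − 10 = 200/529 in (≈ 0.378 in)
Ia = 0.2·(200/529) = 40/529 in ≈ 0.076 in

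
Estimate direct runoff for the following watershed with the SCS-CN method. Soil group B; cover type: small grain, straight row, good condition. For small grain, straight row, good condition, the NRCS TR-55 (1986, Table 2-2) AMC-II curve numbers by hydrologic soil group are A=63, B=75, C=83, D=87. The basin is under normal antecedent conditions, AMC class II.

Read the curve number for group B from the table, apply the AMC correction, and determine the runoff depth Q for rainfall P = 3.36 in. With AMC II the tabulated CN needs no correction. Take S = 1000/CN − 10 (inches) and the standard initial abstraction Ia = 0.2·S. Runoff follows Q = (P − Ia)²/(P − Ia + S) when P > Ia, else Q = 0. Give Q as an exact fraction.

Q = 10201/8475 in ≈ 1.204 in

NRCS table: small grain, straight row, good condition, soil group B → CN(II) = 75
AMC II — tabulated CN = 75 applies directly.
Retention S: 1000/CN − 10 with CN=75.000 → S = 10/3 ≈ 3.333 in
Initial abstraction Ia = S/5 = (10/3)/5 = 2/3 ≈ 0.667 in
Since P=3.360 > Ia=0.667: effective rainfall P−Ia = 202/75 in
Q: (202/75)² ÷ (452/75) = 10201/8475 in (≈ 1.204 in)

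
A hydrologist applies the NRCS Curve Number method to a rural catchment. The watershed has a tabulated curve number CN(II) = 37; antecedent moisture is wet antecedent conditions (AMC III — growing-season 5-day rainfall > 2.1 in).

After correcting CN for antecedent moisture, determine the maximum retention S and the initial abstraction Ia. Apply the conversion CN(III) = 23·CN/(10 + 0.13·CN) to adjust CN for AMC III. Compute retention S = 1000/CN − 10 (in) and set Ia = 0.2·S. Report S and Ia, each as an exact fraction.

S = 6300/851 in ≈ 7.403 in; Ia = 1260/851 in ≈ 1.481 in

Adjust CN=37 to AMC III: 23·37/(10 + 0.13·37) → 851 ÷ (1481/100) = 85100/1481 ≈ 57.461
Max retention: S = 1000/(85100/1481) − 10 = 6300/851 in (≈ 7.403 in)
Ia = 0.2·(6300/851) = 1260/851 in ≈ 1.481 in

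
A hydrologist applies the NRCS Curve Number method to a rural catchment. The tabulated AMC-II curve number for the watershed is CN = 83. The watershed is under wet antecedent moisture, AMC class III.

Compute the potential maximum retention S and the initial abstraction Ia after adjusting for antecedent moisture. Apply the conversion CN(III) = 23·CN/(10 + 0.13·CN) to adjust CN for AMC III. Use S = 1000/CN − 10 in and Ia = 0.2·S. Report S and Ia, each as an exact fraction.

S = 1700/1909 in ≈ 0.891 in; Ia = 340/1909 in ≈ 0.178 in

CN(III) from CN(II)=83: (23·83)/(10 + 0.13·83) = 190900/2079 ≈ 91.823
Max retention: S = 1000/(190900/2079) − 10 = 1700/1909 in (≈ 0.891 in)
Initial abstraction Ia = S/5 = (1700/1909)/5 = 340/1909 ≈ 0.178 in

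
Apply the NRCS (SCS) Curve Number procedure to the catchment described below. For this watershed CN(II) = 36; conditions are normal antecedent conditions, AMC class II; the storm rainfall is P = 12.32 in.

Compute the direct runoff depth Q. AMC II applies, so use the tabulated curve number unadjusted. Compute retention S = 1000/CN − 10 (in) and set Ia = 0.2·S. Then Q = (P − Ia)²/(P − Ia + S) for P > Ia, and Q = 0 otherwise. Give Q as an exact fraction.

Q = 972196/335925 in ≈ 2.894 in

Average conditions: CN = 36 (no AMC adjustment).
Retention S: 1000/CN − 10 with CN=36.000 → S = 160/9 ≈ 17.778 in
Initial abstraction Ia = S/5 = (160/9)/5 = 32/9 ≈ 3.556 in
P − Ia = 12.320 − 3.556 = 1972/225 ≈ 8.764 in (> 0, runoff occurs)
Q = (1972/225)²/((1972/225) + 160/9) = (3888784/50625)/(5972/225) = 972196/335925 in ≈ 2.894 in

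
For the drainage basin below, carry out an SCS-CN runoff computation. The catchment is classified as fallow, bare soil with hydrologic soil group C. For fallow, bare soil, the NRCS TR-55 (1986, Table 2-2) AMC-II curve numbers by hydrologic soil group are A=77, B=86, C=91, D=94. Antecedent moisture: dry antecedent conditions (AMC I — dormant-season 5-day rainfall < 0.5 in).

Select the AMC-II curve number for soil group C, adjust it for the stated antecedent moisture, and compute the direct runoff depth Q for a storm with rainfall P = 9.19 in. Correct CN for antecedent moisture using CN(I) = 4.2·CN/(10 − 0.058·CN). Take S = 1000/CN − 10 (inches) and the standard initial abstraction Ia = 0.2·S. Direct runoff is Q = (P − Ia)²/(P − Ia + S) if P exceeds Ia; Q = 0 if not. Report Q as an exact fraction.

NRCS table: fallow, bare soil, soil group C → CN(II) = 91
Adjust CN=91 to AMC I: 4.2·91/(10 − 0.058·91) → (1911/5) ÷ (2361/500) = 63700/787 ≈ 80.940
S = 1000/(63700/787) − 10 = 1500/637 in ≈ 2.355 in
Ia = 0.2S: 0.2·2.355 = 0.471 in (exactly 300/637)
P − Ia = 9.190 − 0.471 = 555403/63700 ≈ 8.719 in (> 0, runoff occurs)
Q: (555403/63700)² ÷ (705403/63700) = 308472492409/44934171100 in (≈ 6.865 in)

Q = 308472492409/44934171100 in ≈ 6.865 in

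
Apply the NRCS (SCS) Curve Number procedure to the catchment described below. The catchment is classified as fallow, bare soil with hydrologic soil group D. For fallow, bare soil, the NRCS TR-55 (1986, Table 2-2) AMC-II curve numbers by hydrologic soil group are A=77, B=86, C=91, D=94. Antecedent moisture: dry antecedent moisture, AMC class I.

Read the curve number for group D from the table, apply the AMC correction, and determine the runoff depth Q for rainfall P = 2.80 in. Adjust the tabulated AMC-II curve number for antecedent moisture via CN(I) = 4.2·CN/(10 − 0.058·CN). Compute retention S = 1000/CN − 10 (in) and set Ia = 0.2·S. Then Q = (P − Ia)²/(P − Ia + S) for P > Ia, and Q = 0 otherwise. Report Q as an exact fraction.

NRCS table: fallow, bare soil, soil group D → CN(II) = 94
CN(I) from CN(II)=94: (4.2·94)/(10 − 0.058·94) = 32900/379 ≈ 86.807
Retention S: 1000/CN − 10 with CN=86.807 → S = 500/329 ≈ 1.520 in
Ia = 0.2·(500/329) = 100/329 in ≈ 0.304 in
Since P=2.800 > Ia=0.304: effective rainfall P−Ia = 4106/1645 in
Runoff Q = (P−Ia)²/(P−Ia+S) = (2.496)²/(2.496+1.520) = 8429618/5433435 ≈ 1.551 in

Q = 8429618/5433435 in ≈ 1.551 in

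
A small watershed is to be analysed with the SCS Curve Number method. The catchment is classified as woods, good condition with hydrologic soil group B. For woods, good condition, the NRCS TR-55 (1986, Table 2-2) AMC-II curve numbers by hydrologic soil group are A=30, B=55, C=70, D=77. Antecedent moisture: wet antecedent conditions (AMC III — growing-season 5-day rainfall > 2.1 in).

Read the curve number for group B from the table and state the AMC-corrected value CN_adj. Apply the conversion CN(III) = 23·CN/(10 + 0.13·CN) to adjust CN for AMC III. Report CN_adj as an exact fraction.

NRCS table: woods, good condition, soil group B → CN(II) = 55
Adjust CN=55 to AMC III: 23·55/(10 + 0.13·55) → 1265 ÷ (343/20) = 25300/343 ≈ 73.761

CN_adj = 25300/343 ≈ 73.761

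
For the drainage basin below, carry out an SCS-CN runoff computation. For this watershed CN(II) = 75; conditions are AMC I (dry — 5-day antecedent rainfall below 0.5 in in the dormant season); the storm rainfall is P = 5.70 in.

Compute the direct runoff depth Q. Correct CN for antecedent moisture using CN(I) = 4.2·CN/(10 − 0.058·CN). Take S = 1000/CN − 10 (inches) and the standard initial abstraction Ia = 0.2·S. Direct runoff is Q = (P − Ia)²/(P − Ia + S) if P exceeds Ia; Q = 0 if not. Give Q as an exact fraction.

CN(I) from CN(II)=75: (4.2·75)/(10 − 0.058·75) = 6300/113 ≈ 55.752
S = 1000/(6300/113) − 10 = 500/63 in ≈ 7.937 in
Ia = 0.2·(500/63) = 100/63 in ≈ 1.587 in
P − Ia = 5.700 − 1.587 = 2591/630 ≈ 4.113 in (> 0, runoff occurs)
Runoff Q = (P−Ia)²/(P−Ia+S) = (4.113)²/(4.113+7.937) = 6713281/4782330 ≈ 1.404 in

Q = 6713281/4782330 in ≈ 1.404 in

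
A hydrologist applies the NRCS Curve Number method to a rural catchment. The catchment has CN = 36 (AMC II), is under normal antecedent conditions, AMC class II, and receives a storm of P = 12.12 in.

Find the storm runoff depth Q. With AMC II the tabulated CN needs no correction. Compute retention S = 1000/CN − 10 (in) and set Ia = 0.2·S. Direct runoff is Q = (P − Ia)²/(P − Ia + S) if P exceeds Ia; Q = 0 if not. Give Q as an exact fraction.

Q = 3713329/1333575 in ≈ 2.784 in

CN(II) = 36; AMC II needs no correction.
Retention S: 1000/CN − 10 with CN=36.000 → S = 160/9 ≈ 17.778 in
Initial abstraction Ia = S/5 = (160/9)/5 = 32/9 ≈ 3.556 in
Excess rainfall: 12.120 − 3.556 = 8.564 in; P > Ia so Q > 0
Q = (1927/225)²/((1927/225) + 160/9) = (3713329/50625)/(5927/225) = 3713329/1333575 in ≈ 2.784 in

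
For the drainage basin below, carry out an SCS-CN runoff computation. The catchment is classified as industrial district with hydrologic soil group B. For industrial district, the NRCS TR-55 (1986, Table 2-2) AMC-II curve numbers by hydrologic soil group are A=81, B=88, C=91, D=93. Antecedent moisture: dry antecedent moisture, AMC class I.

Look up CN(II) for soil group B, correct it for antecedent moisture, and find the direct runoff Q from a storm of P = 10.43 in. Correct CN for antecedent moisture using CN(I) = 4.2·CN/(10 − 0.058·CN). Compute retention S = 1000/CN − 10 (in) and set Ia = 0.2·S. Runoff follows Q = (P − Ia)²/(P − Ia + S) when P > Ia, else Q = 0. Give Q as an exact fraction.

NRCS table: industrial district, soil group B → CN(II) = 88
Adjust CN=88 to AMC I: 4.2·88/(10 − 0.058·88) → (1848/5) ÷ (612/125) = 3850/51 ≈ 75.490
Retention S: 1000/CN − 10 with CN=75.490 → S = 250/77 ≈ 3.247 in
Ia = 0.2S: 0.2·3.247 = 0.649 in (exactly 50/77)
P − Ia = 10.430 − 0.649 = 75311/7700 ≈ 9.781 in (> 0, runoff occurs)
Q: (75311/7700)² ÷ (100311/7700) = 5671746721/772394700 in (≈ 7.343 in)

Q = 5671746721/772394700 in ≈ 7.343 in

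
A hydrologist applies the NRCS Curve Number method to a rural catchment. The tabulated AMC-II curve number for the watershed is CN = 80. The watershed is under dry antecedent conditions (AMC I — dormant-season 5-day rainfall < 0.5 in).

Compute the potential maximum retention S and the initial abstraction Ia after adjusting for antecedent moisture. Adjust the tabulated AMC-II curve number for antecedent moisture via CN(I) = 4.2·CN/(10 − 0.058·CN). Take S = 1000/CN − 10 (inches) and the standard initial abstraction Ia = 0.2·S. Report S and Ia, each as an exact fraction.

S = 125/21 in ≈ 5.952 in; Ia = 25/21 in ≈ 1.190 in

Dry (AMC I): CN(I) = 4.2·80/(10 − 0.058·80) = 336/(134/25) = 4200/67 ≈ 62.687
S = 1000/(4200/67) − 10 = 125/21 in ≈ 5.952 in
Ia = 0.2S: 0.2·5.952 = 1.190 in (exactly 25/21)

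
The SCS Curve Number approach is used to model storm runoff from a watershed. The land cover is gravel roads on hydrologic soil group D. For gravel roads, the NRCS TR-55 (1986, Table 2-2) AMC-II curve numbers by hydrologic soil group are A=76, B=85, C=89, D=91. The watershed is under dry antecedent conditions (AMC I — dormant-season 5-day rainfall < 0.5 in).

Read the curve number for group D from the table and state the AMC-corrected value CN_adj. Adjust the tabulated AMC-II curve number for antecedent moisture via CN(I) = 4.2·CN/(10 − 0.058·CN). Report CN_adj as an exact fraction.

CN_adj = 63700/787 ≈ 80.940

NRCS table: gravel roads, soil group D → CN(II) = 91
CN(I) from CN(II)=91: (4.2·91)/(10 − 0.058·91) = 63700/787 ≈ 80.940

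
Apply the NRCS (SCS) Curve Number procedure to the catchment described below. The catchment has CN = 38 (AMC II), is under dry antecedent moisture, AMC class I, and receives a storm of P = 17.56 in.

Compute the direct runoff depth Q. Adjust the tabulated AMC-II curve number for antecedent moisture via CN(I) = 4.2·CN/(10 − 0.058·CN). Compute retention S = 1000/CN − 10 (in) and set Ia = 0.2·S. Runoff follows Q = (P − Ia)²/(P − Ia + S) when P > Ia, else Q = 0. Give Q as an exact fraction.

CN(I) from CN(II)=38: (4.2·38)/(10 − 0.058·38) = 39900/1949 ≈ 20.472
S = 1000/(39900/1949) − 10 = 15500/399 in ≈ 38.847 in
Ia = 0.2S: 0.2·38.847 = 7.769 in (exactly 3100/399)
Excess rainfall: 17.560 − 7.769 = 9.791 in; P > Ia so Q > 0
Q: (97661/9975)² ÷ (485161/9975) = 9537670921/4839480975 in (≈ 1.971 in)

Q = 9537670921/4839480975 in ≈ 1.971 in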